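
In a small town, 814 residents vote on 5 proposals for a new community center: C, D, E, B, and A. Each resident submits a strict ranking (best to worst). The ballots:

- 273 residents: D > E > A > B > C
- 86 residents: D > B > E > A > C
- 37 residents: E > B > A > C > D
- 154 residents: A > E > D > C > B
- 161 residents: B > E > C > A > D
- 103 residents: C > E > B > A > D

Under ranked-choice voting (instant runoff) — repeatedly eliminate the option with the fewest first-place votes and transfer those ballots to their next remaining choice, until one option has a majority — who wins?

D

Round 1: C 103, D 359, E 37, B 161, A 154. Eliminate E.
Round 2: C 103, D 359, B 198, A 154. Eliminate C.
Round 3: D 359, B 301, A 154. Eliminate A.
Round 4: D 513, B 301. D has a majority.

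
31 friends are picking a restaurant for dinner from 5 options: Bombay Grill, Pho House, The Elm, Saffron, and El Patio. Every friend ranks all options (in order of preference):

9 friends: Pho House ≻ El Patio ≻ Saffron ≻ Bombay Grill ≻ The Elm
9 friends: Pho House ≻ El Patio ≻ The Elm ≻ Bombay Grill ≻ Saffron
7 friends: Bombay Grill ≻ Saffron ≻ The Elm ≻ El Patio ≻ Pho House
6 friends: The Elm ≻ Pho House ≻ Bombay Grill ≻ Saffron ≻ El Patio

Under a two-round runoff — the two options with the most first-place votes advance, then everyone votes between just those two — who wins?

Round 1 first-place votes: Bombay Grill 7, Pho House 18, The Elm 6, Saffron 0, El Patio 0.
Pho House and Bombay Grill advance.
Runoff: Pho House is preferred to Bombay Grill by 24 voters; Bombay Grill by 7.
Pho House wins the runoff.

Pho House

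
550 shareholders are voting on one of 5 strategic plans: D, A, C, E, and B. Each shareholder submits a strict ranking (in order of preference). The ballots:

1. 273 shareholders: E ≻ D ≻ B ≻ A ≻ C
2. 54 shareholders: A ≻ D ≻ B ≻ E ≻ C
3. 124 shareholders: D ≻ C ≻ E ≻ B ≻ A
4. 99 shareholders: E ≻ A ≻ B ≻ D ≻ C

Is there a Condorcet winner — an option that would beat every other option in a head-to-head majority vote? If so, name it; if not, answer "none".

E

E vs D: 372–178 for E.
E vs A: 496–54 for E.
E vs C: 426–124 for E.
E vs B: 496–54 for E.
E beats every other option head-to-head.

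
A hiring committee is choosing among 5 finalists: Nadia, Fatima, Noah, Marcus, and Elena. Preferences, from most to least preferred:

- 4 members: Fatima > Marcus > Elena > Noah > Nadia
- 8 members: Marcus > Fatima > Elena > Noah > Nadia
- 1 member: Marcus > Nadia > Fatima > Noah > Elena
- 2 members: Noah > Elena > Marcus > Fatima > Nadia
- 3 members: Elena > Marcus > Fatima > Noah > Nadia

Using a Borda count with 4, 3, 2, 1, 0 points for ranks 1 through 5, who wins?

Nadia: 4·0 + 8·0 + 1·3 + 2·0 + 3·0 = 3
Fatima: 4·4 + 8·3 + 1·2 + 2·1 + 3·2 = 50
Noah: 4·1 + 8·1 + 1·1 + 2·4 + 3·1 = 24
Marcus: 4·3 + 8·4 + 1·4 + 2·2 + 3·3 = 61
Elena: 4·2 + 8·2 + 1·0 + 2·3 + 3·4 = 42
Marcus has the highest Borda score (61).

Marcus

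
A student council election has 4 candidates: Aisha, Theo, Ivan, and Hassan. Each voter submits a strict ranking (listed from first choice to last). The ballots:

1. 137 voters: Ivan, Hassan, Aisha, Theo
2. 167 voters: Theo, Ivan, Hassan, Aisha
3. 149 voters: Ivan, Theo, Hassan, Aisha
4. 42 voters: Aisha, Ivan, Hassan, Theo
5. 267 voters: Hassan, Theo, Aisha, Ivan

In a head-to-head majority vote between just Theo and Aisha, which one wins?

Voters preferring Theo to Aisha: 583; preferring Aisha to Theo: 179.
Theo wins the head-to-head.

Theo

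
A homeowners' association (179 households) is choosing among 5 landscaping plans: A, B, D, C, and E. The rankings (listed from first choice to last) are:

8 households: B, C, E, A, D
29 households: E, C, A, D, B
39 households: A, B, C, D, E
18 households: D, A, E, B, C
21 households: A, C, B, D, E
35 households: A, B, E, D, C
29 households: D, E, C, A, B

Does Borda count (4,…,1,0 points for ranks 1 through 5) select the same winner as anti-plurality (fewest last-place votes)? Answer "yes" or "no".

Borda — scores: A 529, B 314, D 312, C 310, E 325. Winner: A.
Anti-plurality — last-place votes: A 0, B 58, D 8, C 53, E 60. Winner: A.
The two methods agree.

yes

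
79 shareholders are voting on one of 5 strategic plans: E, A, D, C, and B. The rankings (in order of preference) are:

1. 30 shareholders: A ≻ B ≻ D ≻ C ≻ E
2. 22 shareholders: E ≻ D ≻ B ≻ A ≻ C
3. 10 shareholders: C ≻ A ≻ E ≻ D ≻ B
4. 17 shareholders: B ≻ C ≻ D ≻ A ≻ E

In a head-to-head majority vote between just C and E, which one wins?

C

Voters preferring C to E: 57; preferring E to C: 22.
C wins the head-to-head.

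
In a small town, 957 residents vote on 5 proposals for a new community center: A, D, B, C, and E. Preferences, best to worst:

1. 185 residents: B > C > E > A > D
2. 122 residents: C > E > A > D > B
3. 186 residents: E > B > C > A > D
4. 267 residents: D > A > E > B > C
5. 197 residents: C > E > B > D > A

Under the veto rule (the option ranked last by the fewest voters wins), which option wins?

Last-place votes: A 197, D 371, B 122, C 267, E 0.
E is ranked last by the fewest voters, so E wins.

E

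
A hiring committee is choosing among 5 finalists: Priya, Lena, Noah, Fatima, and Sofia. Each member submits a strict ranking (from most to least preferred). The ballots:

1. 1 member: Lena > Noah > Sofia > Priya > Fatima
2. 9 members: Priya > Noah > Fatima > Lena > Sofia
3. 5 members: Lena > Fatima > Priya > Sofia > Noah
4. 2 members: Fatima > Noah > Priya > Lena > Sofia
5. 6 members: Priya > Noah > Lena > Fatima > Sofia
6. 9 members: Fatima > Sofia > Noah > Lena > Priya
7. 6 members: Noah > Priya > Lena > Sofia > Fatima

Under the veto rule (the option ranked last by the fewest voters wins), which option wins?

Lena

Last-place votes: Priya 9, Lena 0, Noah 5, Fatima 7, Sofia 17.
Lena is ranked last by the fewest voters, so Lena wins.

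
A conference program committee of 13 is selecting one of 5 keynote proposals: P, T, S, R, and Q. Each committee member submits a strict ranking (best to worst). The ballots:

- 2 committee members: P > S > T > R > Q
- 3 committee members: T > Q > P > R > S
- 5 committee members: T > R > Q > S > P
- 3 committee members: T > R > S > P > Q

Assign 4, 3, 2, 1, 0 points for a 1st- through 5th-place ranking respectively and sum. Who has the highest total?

P: 2·4 + 3·2 + 5·0 + 3·1 = 17
T: 2·2 + 3·4 + 5·4 + 3·4 = 48
S: 2·3 + 3·0 + 5·1 + 3·2 = 17
R: 2·1 + 3·1 + 5·3 + 3·3 = 29
Q: 2·0 + 3·3 + 5·2 + 3·0 = 19
T has the highest Borda score (48).

T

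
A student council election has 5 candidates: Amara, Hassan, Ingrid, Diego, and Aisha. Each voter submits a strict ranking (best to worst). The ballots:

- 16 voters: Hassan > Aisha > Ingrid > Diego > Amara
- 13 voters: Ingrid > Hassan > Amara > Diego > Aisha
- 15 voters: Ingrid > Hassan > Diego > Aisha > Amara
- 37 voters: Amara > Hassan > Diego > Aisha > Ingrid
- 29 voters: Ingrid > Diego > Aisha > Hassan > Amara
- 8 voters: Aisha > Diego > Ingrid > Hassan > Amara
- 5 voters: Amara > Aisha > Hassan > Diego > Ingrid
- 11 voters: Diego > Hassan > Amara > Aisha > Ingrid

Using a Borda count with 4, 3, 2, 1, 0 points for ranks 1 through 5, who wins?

Amara: 16·0 + 13·2 + 15·0 + 37·4 + 29·0 + 8·0 + 5·4 + 11·2 = 216
Hassan: 16·4 + 13·3 + 15·3 + 37·3 + 29·1 + 8·1 + 5·2 + 11·3 = 339
Ingrid: 16·2 + 13·4 + 15·4 + 37·0 + 29·4 + 8·2 + 5·0 + 11·0 = 276
Diego: 16·1 + 13·1 + 15·2 + 37·2 + 29·3 + 8·3 + 5·1 + 11·4 = 293
Aisha: 16·3 + 13·0 + 15·1 + 37·1 + 29·2 + 8·4 + 5·3 + 11·1 = 216
Hassan has the highest Borda score (339).

Hassan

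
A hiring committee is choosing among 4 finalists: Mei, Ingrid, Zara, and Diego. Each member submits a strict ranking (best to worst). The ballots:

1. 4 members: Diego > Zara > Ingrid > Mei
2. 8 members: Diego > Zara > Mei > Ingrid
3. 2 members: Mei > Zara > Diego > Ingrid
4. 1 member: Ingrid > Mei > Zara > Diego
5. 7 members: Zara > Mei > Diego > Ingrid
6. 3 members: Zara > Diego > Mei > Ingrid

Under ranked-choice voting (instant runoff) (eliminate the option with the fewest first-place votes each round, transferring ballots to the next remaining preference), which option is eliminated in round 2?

Round 1: Mei 2, Ingrid 1, Zara 10, Diego 12. Eliminate Ingrid.
Round 2: Mei 3, Zara 10, Diego 12. Eliminate Mei.

Mei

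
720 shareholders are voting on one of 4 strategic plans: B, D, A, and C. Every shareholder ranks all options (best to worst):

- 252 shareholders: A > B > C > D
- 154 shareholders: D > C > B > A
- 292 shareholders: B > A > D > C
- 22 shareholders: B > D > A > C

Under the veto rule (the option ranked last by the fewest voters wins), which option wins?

Last-place votes: B 0, D 252, A 154, C 314.
B is ranked last by the fewest voters, so B wins.

B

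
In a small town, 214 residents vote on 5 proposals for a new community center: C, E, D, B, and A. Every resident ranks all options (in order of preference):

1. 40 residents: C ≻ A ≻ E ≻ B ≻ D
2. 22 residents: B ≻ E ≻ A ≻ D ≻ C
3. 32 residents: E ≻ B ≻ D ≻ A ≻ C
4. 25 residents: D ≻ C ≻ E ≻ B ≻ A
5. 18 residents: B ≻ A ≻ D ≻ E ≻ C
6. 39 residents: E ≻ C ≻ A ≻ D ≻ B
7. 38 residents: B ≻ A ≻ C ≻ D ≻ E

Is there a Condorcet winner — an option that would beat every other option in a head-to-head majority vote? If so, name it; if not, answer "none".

E

E vs C: 111–103 for E.
E vs D: 133–81 for E.
E vs B: 136–78 for E.
E vs A: 118–96 for E.
E beats every other option head-to-head.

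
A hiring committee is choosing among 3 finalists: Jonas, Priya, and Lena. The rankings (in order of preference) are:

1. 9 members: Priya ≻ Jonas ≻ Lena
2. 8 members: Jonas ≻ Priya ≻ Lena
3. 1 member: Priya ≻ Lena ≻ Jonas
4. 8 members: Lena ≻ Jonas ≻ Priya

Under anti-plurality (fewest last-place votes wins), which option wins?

Last-place votes: Jonas 1, Priya 8, Lena 17.
Jonas is ranked last by the fewest voters, so Jonas wins.

Jonas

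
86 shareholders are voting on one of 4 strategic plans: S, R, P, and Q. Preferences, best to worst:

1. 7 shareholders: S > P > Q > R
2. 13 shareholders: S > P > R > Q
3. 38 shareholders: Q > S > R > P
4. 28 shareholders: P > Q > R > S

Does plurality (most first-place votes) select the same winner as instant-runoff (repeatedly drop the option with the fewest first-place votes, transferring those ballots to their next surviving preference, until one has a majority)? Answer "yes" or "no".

no

Plurality — first-place votes: S 20, R 0, P 28, Q 38. Winner: Q.
Instant-runoff — R1 S 20, R 0, P 28, Q 38 (R out); R2 S 20, P 28, Q 38 (S out); R3 P 48, Q 38 (P winner). Winner: P.
The two methods disagree.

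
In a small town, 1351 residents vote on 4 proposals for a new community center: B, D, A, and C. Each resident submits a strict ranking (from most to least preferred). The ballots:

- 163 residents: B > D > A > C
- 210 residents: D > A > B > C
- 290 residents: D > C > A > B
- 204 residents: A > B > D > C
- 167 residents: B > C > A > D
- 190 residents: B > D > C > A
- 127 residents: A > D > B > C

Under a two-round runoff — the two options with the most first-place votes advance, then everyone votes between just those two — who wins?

Round 1 first-place votes: B 520, D 500, A 331, C 0.
B and D advance.
Runoff: B is preferred to D by 724 voters; D by 627.
B wins the runoff.

B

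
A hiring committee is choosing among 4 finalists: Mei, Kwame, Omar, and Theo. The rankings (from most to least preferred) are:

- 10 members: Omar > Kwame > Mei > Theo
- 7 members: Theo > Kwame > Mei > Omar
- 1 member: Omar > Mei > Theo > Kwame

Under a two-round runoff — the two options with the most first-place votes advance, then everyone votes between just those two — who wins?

Omar

Round 1 first-place votes: Mei 0, Kwame 0, Omar 11, Theo 7.
Omar and Theo advance.
Runoff: Omar is preferred to Theo by 11 voters; Theo by 7.
Omar wins the runoff.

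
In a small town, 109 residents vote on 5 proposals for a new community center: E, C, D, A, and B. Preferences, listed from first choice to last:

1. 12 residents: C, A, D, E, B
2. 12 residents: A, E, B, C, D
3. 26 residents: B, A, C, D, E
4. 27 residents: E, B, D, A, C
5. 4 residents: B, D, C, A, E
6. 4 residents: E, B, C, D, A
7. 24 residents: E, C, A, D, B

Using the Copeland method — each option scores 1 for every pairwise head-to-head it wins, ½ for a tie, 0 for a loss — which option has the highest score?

E

E: beats C, D, A, and B → score 4.
C: beats D; loses to E, A, and B → score 1.
D: loses to E, C, A, and B → score 0.
A: beats C and D; loses to E and B → score 2.
B: beats C, D, and A; loses to E → score 3.
E has the best pairwise record.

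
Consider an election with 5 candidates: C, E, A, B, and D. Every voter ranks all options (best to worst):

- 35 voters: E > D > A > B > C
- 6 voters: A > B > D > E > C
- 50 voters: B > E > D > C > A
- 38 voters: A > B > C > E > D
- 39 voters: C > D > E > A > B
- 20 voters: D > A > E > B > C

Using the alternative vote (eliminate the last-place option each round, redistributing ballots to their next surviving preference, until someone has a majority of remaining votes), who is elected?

Round 1: C 39, E 35, A 44, B 50, D 20. Eliminate D.
Round 2: C 39, E 35, A 64, B 50. Eliminate E.
Round 3: C 39, A 99, B 50. A has a majority.

A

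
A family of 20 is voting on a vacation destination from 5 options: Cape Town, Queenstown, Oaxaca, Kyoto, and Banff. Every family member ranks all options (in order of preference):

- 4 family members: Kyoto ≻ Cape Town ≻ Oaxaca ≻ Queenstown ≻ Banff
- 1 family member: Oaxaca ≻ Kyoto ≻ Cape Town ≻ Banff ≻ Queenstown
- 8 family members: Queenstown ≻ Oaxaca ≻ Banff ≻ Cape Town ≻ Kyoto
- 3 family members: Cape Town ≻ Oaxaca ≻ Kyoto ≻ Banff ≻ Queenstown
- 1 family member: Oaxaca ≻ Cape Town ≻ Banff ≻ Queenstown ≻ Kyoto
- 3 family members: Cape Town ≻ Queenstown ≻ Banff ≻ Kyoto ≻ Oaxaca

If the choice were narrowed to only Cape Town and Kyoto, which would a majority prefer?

Cape Town

Voters preferring Cape Town to Kyoto: 15; preferring Kyoto to Cape Town: 5.
Cape Town wins the head-to-head.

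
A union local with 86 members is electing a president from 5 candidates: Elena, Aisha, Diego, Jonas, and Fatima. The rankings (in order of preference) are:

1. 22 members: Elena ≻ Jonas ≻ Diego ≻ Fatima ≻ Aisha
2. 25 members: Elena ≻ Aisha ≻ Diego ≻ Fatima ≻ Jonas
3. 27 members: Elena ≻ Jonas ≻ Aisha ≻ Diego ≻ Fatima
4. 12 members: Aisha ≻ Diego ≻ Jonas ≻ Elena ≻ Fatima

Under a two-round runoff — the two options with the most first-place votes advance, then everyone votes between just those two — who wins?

Elena

Round 1 first-place votes: Elena 74, Aisha 12, Diego 0, Jonas 0, Fatima 0.
Elena and Aisha advance.
Runoff: Elena is preferred to Aisha by 74 voters; Aisha by 12.
Elena wins the runoff.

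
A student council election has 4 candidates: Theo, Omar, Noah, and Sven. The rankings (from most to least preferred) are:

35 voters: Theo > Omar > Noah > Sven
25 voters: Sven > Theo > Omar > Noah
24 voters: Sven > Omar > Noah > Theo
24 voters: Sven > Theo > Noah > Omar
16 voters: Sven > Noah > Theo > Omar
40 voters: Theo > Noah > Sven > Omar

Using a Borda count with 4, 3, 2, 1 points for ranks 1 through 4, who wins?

Theo: 35·4 + 25·3 + 24·1 + 24·3 + 16·2 + 40·4 = 503
Omar: 35·3 + 25·2 + 24·3 + 24·1 + 16·1 + 40·1 = 307
Noah: 35·2 + 25·1 + 24·2 + 24·2 + 16·3 + 40·3 = 359
Sven: 35·1 + 25·4 + 24·4 + 24·4 + 16·4 + 40·2 = 471
Theo has the highest Borda score (503).

Theo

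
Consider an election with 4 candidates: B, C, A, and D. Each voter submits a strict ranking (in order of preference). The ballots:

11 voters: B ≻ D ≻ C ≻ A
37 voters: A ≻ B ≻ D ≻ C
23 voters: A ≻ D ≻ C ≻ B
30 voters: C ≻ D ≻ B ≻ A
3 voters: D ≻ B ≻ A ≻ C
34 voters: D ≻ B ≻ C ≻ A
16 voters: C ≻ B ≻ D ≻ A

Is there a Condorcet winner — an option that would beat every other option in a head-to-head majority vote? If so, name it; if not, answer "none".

D vs B: 90–64 for D.
D vs C: 108–46 for D.
D vs A: 94–60 for D.
D beats every other option head-to-head.

D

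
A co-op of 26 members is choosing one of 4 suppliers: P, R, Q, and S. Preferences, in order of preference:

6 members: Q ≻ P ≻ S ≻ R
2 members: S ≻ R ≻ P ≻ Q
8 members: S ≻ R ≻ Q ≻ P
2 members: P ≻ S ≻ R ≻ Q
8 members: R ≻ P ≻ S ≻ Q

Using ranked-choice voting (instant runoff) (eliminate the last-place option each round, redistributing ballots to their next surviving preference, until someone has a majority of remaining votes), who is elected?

S

Round 1: P 2, R 8, Q 6, S 10. Eliminate P.
Round 2: R 8, Q 6, S 12. Eliminate Q.
Round 3: R 8, S 18. S has a majority.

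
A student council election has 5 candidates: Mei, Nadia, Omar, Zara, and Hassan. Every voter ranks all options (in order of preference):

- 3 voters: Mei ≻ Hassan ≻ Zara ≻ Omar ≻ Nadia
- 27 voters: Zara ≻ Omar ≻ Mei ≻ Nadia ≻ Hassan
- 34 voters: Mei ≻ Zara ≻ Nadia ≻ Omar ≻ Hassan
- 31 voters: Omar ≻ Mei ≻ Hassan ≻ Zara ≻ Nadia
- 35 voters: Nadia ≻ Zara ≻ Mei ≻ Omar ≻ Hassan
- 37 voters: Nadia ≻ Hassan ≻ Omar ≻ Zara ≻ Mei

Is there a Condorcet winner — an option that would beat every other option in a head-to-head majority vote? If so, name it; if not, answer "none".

Zara vs Mei: 99–68 for Zara.
Zara vs Nadia: 95–72 for Zara.
Zara vs Omar: 99–68 for Zara.
Zara vs Hassan: 96–71 for Zara.
Zara beats every other option head-to-head.

Zara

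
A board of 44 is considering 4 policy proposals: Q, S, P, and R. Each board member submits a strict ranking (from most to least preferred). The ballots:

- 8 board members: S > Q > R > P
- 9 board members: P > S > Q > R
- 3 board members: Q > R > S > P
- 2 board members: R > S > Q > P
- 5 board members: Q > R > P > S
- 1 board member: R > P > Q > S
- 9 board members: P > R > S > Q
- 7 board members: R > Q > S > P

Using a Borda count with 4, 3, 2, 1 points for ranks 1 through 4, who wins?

Q: 8·3 + 9·2 + 3·4 + 2·2 + 5·4 + 1·2 + 9·1 + 7·3 = 110
S: 8·4 + 9·3 + 3·2 + 2·3 + 5·1 + 1·1 + 9·2 + 7·2 = 109
P: 8·1 + 9·4 + 3·1 + 2·1 + 5·2 + 1·3 + 9·4 + 7·1 = 105
R: 8·2 + 9·1 + 3·3 + 2·4 + 5·3 + 1·4 + 9·3 + 7·4 = 116
R has the highest Borda score (116).

R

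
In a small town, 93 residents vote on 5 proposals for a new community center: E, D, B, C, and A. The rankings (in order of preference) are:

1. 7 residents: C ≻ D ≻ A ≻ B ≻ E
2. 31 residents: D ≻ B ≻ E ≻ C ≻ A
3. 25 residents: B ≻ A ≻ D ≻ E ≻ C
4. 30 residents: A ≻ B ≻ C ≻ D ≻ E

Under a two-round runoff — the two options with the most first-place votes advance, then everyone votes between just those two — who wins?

A

Round 1 first-place votes: E 0, D 31, B 25, C 7, A 30.
D and A advance.
Runoff: D is preferred to A by 38 voters; A by 55.
A wins the runoff.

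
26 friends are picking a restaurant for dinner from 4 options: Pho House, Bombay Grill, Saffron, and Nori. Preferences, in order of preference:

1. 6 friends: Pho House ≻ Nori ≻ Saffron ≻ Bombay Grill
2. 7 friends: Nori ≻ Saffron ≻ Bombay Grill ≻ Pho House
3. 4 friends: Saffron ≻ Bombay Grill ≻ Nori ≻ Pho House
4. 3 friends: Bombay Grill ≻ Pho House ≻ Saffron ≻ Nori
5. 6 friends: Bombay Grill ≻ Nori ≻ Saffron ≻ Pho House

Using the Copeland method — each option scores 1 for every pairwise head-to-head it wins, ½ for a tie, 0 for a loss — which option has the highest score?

Pho House: loses to Bombay Grill, Saffron, and Nori → score 0.
Bombay Grill: beats Pho House; ties Nori; loses to Saffron → score 1.5.
Saffron: beats Pho House and Bombay Grill; loses to Nori → score 2.
Nori: beats Pho House and Saffron; ties Bombay Grill → score 2.5.
Nori has the best pairwise record.

Nori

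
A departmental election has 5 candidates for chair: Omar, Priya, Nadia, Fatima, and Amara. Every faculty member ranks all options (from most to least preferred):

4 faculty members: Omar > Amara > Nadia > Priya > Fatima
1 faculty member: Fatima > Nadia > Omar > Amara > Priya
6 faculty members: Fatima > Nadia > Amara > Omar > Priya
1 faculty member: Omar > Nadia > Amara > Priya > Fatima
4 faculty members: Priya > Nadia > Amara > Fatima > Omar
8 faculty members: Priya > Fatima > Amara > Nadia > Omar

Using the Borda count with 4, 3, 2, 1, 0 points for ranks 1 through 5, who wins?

Omar: 4·4 + 1·2 + 6·1 + 1·4 + 4·0 + 8·0 = 28
Priya: 4·1 + 1·0 + 6·0 + 1·1 + 4·4 + 8·4 = 53
Nadia: 4·2 + 1·3 + 6·3 + 1·3 + 4·3 + 8·1 = 52
Fatima: 4·0 + 1·4 + 6·4 + 1·0 + 4·1 + 8·3 = 56
Amara: 4·3 + 1·1 + 6·2 + 1·2 + 4·2 + 8·2 = 51
Fatima has the highest Borda score (56).

Fatima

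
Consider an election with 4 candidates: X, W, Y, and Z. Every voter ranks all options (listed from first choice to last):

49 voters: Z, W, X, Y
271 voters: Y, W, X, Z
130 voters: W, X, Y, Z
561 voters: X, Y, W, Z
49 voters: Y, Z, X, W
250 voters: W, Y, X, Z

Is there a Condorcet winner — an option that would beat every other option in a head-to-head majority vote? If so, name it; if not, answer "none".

Checking pairwise contests:
W beats X 700–610.
Y beats W 881–429.
X beats Y 740–570.
X beats Z 1212–98.
Every option loses at least one head-to-head, so there is no Condorcet winner.

none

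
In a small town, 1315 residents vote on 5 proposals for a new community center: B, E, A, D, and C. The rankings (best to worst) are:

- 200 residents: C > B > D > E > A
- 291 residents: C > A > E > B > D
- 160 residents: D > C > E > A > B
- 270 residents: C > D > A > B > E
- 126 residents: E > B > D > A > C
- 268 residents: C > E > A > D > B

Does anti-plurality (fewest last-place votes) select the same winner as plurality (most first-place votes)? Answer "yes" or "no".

Anti-plurality — last-place votes: B 428, E 270, A 200, D 291, C 126. Winner: C.
Plurality — first-place votes: B 0, E 126, A 0, D 160, C 1029. Winner: C.
The two methods agree.

yes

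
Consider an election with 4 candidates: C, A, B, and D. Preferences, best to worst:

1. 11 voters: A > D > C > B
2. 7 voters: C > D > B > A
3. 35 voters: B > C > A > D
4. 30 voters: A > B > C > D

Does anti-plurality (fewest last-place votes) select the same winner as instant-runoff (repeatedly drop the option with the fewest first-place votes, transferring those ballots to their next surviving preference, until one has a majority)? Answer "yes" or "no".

Anti-plurality — last-place votes: C 0, A 7, B 11, D 65. Winner: C.
Instant-runoff — R1 C 7, A 41, B 35, D 0 (D out); R2 C 7, A 41, B 35 (C out); R3 A 41, B 42 (B winner). Winner: B.
The two methods disagree.

no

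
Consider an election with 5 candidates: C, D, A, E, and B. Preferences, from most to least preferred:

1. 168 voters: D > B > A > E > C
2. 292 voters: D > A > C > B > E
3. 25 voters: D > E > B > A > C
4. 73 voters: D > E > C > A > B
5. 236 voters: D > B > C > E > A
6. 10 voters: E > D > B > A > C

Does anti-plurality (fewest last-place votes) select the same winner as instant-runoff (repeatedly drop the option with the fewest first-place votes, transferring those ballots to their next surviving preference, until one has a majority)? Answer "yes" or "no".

Anti-plurality — last-place votes: C 203, D 0, A 236, E 292, B 73. Winner: D.
Instant-runoff — R1 C 0, D 794, A 0, E 10, B 0 (D winner). Winner: D.
The two methods agree.

yes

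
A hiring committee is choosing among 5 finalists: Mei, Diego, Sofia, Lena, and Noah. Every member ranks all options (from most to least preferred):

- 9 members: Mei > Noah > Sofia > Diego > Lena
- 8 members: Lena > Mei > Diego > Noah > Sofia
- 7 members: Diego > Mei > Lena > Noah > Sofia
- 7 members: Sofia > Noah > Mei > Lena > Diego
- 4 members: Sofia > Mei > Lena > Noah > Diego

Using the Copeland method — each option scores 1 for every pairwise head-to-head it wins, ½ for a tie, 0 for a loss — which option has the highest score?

Mei: beats Diego, Sofia, Lena, and Noah → score 4.
Diego: loses to Mei, Sofia, Lena, and Noah → score 0.
Sofia: beats Diego and Lena; loses to Mei and Noah → score 2.
Lena: beats Diego and Noah; loses to Mei and Sofia → score 2.
Noah: beats Diego and Sofia; loses to Mei and Lena → score 2.
Mei has the best pairwise record.

Mei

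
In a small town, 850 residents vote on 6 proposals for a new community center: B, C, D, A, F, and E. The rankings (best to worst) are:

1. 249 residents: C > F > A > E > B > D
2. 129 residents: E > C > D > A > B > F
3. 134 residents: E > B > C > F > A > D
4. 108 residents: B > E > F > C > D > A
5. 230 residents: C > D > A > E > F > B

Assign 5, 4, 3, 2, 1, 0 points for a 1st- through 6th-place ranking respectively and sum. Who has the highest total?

B: 249·1 + 129·1 + 134·4 + 108·5 + 230·0 = 1454
C: 249·5 + 129·4 + 134·3 + 108·2 + 230·5 = 3529
D: 249·0 + 129·3 + 134·0 + 108·1 + 230·4 = 1415
A: 249·3 + 129·2 + 134·1 + 108·0 + 230·3 = 1829
F: 249·4 + 129·0 + 134·2 + 108·3 + 230·1 = 1818
E: 249·2 + 129·5 + 134·5 + 108·4 + 230·2 = 2705
C has the highest Borda score (3529).

C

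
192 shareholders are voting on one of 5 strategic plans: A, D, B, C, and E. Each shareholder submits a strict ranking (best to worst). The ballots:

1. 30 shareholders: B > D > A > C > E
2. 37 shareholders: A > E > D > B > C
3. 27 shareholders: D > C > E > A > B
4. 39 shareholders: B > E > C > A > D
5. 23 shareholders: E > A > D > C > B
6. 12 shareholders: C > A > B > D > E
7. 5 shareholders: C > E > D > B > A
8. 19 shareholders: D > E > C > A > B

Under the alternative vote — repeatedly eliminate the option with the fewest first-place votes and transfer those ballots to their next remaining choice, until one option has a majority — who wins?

Round 1: A 37, D 46, B 69, C 17, E 23. Eliminate C.
Round 2: A 49, D 46, B 69, E 28. Eliminate E.
Round 3: A 72, D 51, B 69. Eliminate D.
Round 4: A 118, B 74. A has a majority.

A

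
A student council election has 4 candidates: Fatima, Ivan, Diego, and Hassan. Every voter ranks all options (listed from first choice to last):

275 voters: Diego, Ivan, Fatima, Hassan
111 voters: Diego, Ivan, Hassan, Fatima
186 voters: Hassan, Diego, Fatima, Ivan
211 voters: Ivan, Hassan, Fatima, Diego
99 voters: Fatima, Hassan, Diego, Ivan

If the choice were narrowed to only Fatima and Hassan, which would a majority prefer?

Voters preferring Fatima to Hassan: 374; preferring Hassan to Fatima: 508.
Hassan wins the head-to-head.

Hassan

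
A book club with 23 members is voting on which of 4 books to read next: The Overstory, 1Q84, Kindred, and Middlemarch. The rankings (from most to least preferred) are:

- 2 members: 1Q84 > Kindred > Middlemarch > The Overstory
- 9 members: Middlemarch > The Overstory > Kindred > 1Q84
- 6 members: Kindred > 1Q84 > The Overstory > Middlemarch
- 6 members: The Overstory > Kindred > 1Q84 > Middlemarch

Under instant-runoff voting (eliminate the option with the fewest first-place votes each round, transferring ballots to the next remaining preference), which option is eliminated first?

1Q84

Round 1: The Overstory 6, 1Q84 2, Kindred 6, Middlemarch 9. Eliminate 1Q84.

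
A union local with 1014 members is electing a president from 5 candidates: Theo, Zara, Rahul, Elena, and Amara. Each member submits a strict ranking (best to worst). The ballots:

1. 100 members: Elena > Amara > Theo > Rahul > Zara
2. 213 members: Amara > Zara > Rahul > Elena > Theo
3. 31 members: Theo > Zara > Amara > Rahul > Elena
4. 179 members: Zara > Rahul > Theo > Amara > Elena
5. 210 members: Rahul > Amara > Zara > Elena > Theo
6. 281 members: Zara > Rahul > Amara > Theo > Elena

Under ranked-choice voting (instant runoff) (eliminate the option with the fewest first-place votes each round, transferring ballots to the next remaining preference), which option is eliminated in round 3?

Rahul

Round 1: Theo 31, Zara 460, Rahul 210, Elena 100, Amara 213. Eliminate Theo.
Round 2: Zara 491, Rahul 210, Elena 100, Amara 213. Eliminate Elena.
Round 3: Zara 491, Rahul 210, Amara 313. Eliminate Rahul.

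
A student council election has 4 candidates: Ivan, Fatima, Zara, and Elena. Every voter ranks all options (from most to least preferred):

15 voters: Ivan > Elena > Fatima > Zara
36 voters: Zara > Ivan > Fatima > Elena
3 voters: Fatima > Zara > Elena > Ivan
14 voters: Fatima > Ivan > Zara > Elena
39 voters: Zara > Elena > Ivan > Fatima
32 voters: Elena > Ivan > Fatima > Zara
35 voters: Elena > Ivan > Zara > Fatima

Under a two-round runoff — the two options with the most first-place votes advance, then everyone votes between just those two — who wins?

Round 1 first-place votes: Ivan 15, Fatima 17, Zara 75, Elena 67.
Zara and Elena advance.
Runoff: Zara is preferred to Elena by 92 voters; Elena by 82.
Zara wins the runoff.

Zara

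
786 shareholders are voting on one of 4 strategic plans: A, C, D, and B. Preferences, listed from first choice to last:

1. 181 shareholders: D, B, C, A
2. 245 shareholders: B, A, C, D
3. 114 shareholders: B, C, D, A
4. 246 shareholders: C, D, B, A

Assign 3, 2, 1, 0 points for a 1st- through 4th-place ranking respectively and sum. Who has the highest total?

B

A: 181·0 + 245·2 + 114·0 + 246·0 = 490
C: 181·1 + 245·1 + 114·2 + 246·3 = 1392
D: 181·3 + 245·0 + 114·1 + 246·2 = 1149
B: 181·2 + 245·3 + 114·3 + 246·1 = 1685
B has the highest Borda score (1685).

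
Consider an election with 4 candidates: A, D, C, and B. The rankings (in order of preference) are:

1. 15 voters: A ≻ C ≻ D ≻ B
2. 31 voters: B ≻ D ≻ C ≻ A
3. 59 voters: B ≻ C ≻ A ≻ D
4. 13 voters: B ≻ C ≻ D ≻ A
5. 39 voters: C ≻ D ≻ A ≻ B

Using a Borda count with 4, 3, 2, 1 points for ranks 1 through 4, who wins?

A: 15·4 + 31·1 + 59·2 + 13·1 + 39·2 = 300
D: 15·2 + 31·3 + 59·1 + 13·2 + 39·3 = 325
C: 15·3 + 31·2 + 59·3 + 13·3 + 39·4 = 479
B: 15·1 + 31·4 + 59·4 + 13·4 + 39·1 = 466
C has the highest Borda score (479).

C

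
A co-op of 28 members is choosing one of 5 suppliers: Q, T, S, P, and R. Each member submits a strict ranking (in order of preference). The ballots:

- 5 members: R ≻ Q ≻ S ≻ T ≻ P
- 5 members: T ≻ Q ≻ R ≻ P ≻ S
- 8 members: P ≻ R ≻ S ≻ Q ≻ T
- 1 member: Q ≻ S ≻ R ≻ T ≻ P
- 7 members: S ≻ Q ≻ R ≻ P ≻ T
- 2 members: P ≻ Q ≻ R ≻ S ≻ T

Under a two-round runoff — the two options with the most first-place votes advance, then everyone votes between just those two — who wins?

Round 1 first-place votes: Q 1, T 5, S 7, P 10, R 5.
P and S advance.
Runoff: P is preferred to S by 15 voters; S by 13.
P wins the runoff.

P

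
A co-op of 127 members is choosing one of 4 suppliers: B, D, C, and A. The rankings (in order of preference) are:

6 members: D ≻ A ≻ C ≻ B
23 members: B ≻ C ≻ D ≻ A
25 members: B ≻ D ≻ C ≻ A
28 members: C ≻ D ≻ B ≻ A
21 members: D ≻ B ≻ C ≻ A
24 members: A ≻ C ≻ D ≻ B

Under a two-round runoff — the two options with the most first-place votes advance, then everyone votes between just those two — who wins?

Round 1 first-place votes: B 48, D 27, C 28, A 24.
B and C advance.
Runoff: B is preferred to C by 69 voters; C by 58.
B wins the runoff.

B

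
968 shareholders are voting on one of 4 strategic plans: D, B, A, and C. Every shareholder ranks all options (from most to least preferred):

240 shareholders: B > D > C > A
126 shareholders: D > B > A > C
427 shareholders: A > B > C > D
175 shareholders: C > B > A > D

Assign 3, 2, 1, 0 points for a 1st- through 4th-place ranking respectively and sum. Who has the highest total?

B

D: 240·2 + 126·3 + 427·0 + 175·0 = 858
B: 240·3 + 126·2 + 427·2 + 175·2 = 2176
A: 240·0 + 126·1 + 427·3 + 175·1 = 1582
C: 240·1 + 126·0 + 427·1 + 175·3 = 1192
B has the highest Borda score (2176).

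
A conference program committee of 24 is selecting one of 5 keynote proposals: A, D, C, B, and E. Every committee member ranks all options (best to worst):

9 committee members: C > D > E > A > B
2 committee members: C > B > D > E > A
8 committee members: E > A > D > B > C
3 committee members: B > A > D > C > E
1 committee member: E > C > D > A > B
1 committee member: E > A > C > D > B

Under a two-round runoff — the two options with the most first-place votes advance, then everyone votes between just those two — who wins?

C

Round 1 first-place votes: A 0, D 0, C 11, B 3, E 10.
C and E advance.
Runoff: C is preferred to E by 14 voters; E by 10.
C wins the runoff.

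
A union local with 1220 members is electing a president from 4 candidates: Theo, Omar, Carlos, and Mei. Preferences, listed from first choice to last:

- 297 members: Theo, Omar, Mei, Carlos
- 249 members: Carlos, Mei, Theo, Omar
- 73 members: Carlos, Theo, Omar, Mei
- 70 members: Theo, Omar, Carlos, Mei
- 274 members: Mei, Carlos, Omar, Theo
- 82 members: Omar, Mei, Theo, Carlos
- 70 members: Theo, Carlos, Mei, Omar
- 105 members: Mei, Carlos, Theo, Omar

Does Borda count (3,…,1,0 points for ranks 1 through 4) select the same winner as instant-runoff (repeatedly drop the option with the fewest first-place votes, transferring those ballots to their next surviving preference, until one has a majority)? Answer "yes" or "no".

Borda — scores: Theo 1893, Omar 1327, Carlos 1934, Mei 2166. Winner: Mei.
Instant-runoff — R1 Theo 437, Omar 82, Carlos 322, Mei 379 (Omar out); R2 Theo 437, Carlos 322, Mei 461 (Carlos out); R3 Theo 510, Mei 710 (Mei winner). Winner: Mei.
The two methods agree.

yes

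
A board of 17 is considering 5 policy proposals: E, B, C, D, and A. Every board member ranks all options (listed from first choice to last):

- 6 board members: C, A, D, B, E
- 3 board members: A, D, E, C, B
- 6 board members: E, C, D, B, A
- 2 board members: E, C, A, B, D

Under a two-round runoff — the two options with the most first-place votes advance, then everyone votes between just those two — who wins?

E

Round 1 first-place votes: E 8, B 0, C 6, D 0, A 3.
E and C advance.
Runoff: E is preferred to C by 11 voters; C by 6.
E wins the runoff.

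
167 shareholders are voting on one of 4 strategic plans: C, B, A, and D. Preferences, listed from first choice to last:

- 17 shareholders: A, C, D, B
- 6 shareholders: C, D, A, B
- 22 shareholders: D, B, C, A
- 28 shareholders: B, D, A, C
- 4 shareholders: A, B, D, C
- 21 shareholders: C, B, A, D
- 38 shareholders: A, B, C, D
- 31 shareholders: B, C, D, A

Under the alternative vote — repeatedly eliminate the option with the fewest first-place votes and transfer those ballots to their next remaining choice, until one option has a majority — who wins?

B

Round 1: C 27, B 59, A 59, D 22. Eliminate D.
Round 2: C 27, B 81, A 59. Eliminate C.
Round 3: B 102, A 65. B has a majority.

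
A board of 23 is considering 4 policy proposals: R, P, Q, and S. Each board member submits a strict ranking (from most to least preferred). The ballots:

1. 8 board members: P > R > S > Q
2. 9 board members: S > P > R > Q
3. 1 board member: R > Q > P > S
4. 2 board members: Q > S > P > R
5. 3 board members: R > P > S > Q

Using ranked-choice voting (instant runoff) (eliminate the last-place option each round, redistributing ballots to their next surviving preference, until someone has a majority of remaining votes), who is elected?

Round 1: R 4, P 8, Q 2, S 9. Eliminate Q.
Round 2: R 4, P 8, S 11. Eliminate R.
Round 3: P 12, S 11. P has a majority.

P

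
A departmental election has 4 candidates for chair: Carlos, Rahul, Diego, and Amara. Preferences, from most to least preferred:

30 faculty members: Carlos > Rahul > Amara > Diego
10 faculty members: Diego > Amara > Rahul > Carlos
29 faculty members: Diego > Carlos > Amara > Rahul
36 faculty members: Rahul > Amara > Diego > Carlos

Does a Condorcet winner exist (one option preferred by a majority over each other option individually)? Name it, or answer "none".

none

Checking pairwise contests:
Diego beats Carlos 75–30.
Carlos beats Rahul 59–46.
Rahul beats Diego 66–39.
Carlos beats Amara 59–46.
Every option loses at least one head-to-head, so there is no Condorcet winner.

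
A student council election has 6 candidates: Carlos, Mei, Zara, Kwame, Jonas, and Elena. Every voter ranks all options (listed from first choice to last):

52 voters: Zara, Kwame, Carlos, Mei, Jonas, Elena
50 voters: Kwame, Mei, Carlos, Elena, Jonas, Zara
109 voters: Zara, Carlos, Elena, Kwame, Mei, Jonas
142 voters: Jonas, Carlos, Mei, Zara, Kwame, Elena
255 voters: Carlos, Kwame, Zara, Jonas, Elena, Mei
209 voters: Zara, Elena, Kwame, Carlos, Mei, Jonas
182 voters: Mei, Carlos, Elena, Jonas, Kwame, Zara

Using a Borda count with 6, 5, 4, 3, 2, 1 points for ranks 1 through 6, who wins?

Carlos

Carlos: 52·4 + 50·4 + 109·5 + 142·5 + 255·6 + 209·3 + 182·5 = 4730
Mei: 52·3 + 50·5 + 109·2 + 142·4 + 255·1 + 209·2 + 182·6 = 2957
Zara: 52·6 + 50·1 + 109·6 + 142·3 + 255·4 + 209·6 + 182·1 = 3898
Kwame: 52·5 + 50·6 + 109·3 + 142·2 + 255·5 + 209·4 + 182·2 = 3646
Jonas: 52·2 + 50·2 + 109·1 + 142·6 + 255·3 + 209·1 + 182·3 = 2685
Elena: 52·1 + 50·3 + 109·4 + 142·1 + 255·2 + 209·5 + 182·4 = 3063
Carlos has the highest Borda score (4730).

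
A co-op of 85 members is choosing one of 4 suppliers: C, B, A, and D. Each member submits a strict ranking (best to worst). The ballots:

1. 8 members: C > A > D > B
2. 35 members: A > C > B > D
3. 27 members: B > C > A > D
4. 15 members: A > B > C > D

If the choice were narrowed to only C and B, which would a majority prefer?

Voters preferring C to B: 43; preferring B to C: 42.
C wins the head-to-head.

C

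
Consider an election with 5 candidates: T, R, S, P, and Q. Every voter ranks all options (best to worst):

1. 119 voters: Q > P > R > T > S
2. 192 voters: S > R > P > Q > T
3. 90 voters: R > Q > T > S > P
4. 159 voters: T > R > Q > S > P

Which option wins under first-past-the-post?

First-place votes: T 159, R 90, S 192, P 0, Q 119.
S has the most first-place votes.

S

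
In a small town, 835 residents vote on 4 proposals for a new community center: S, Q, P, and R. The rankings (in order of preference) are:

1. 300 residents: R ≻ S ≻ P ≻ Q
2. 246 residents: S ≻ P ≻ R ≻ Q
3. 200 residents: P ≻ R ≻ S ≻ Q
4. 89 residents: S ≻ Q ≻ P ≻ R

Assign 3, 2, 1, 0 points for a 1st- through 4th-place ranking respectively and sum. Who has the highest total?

S

S: 300·2 + 246·3 + 200·1 + 89·3 = 1805
Q: 300·0 + 246·0 + 200·0 + 89·2 = 178
P: 300·1 + 246·2 + 200·3 + 89·1 = 1481
R: 300·3 + 246·1 + 200·2 + 89·0 = 1546
S has the highest Borda score (1805).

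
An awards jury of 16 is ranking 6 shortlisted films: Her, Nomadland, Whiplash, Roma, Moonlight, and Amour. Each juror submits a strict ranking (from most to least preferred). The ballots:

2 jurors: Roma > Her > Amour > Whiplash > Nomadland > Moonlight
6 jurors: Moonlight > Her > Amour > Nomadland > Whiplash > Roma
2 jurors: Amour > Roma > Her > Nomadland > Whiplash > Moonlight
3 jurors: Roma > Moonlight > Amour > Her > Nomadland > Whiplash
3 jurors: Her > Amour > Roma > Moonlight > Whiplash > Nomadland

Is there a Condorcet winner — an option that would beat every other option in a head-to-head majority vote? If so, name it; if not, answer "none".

none

Checking pairwise contests:
Moonlight beats Her 9–7.
Her beats Nomadland 16–0.
Her beats Whiplash 16–0.
Her beats Roma 9–7.
Roma beats Moonlight 10–6.
Her beats Amour 11–5.
Every option loses at least one head-to-head, so there is no Condorcet winner.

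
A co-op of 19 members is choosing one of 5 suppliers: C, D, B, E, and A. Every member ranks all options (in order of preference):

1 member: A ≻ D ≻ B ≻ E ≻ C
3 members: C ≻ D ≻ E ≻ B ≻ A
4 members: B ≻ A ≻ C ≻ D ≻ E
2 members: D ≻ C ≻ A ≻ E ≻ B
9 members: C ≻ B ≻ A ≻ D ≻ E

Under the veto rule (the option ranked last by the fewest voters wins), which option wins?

D

Last-place votes: C 1, D 0, B 2, E 13, A 3.
D is ranked last by the fewest voters, so D wins.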